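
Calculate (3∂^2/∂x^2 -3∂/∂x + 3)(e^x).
3 e^{x}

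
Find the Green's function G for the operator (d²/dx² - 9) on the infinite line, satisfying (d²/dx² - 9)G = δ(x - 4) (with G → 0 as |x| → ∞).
-\frac{e^{-3|x - 4|}}{6}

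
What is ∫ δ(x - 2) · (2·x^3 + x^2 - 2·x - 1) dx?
15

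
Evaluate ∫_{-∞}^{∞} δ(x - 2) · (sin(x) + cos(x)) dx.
\cos{\left(2 \right)} + \sin{\left(2 \right)}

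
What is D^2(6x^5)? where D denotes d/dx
120 x^{3}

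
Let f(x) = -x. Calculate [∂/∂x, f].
-1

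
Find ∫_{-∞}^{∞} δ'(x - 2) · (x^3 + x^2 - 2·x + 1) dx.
-14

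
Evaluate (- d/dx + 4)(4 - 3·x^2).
- 12 x^{2} + 6 x + 16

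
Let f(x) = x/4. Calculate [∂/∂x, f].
\frac{1}{4}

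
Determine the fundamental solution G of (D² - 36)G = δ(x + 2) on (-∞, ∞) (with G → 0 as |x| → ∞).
-\frac{e^{-6|x + 2|}}{12}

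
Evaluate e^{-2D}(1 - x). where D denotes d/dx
3 - x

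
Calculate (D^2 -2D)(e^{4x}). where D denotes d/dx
8 e^{4 x}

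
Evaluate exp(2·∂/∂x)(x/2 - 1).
\frac{x}{2}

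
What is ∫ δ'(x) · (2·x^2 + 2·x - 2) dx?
-2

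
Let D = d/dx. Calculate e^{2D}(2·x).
2 x + 4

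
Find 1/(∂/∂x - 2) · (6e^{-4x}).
- e^{- 4 x}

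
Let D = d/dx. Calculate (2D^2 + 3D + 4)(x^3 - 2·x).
4 x^{3} + 9 x^{2} + 4 x - 6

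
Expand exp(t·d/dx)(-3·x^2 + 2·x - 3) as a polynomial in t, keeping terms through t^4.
- 3 t^{2} - 2 t \left(3 x - 1\right) - 3 x^{2} + 2 x - 3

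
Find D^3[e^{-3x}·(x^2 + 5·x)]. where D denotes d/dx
9 \left(- 3 x^{2} - 9 x + 13\right) e^{- 3 x}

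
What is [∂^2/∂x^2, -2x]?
-4\frac{d}{dx}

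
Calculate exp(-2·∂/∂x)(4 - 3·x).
10 - 3 x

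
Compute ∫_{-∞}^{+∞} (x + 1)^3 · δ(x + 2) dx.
-1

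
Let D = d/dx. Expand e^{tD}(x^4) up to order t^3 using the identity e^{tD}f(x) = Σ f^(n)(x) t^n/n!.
x \left(4 t^{3} + 6 t^{2} x + 4 t x^{2} + x^{3}\right)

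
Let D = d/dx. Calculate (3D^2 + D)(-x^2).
- 2 x - 6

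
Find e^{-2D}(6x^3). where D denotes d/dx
6 x^{3} - 36 x^{2} + 72 x - 48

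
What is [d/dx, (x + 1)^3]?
3 \left(x + 1\right)^{2}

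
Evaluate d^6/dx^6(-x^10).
- 151200 x^{4}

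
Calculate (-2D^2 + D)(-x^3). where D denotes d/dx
3 x \left(4 - x\right)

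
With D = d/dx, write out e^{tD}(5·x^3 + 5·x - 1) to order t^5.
5 t^{3} + 15 t^{2} x + 5 t \left(3 x^{2} + 1\right) + 5 x^{3} + 5 x - 1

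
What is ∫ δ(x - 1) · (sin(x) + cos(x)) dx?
\cos{\left(1 \right)} + \sin{\left(1 \right)}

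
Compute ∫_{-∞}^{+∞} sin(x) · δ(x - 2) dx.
\sin{\left(2 \right)}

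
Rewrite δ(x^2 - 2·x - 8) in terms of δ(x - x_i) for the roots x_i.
\frac{\delta(x - 4) + \delta(x + 2)}{6}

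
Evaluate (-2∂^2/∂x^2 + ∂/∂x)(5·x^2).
10 x - 20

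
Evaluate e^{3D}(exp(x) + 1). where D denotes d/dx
e^{x + 3} + 1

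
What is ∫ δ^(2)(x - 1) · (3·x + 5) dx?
0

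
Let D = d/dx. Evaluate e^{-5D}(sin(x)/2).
\frac{\sin{\left(x - 5 \right)}}{2}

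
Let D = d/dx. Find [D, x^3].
3 x^{2}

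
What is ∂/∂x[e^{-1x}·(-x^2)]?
x \left(x - 2\right) e^{- x}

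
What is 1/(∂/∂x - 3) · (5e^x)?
- \frac{5 e^{x}}{2}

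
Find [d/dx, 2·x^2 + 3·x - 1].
4 x + 3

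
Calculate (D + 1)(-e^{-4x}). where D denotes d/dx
3 e^{- 4 x}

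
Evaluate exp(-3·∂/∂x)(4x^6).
4 x^{6} - 72 x^{5} + 540 x^{4} - 2160 x^{3} + 4860 x^{2} - 5832 x + 2916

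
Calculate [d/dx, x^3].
3 x^{2}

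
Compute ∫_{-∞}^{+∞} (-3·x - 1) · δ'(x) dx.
3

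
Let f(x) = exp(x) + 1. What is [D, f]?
e^{x}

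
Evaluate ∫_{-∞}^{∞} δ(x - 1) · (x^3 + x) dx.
2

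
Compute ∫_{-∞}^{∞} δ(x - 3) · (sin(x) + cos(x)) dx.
\cos{\left(3 \right)} + \sin{\left(3 \right)}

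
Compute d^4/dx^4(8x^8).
13440 x^{4}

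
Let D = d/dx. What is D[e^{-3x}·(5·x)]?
5 \left(1 - 3 x\right) e^{- 3 x}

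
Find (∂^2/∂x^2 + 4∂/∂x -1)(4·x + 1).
15 - 4 x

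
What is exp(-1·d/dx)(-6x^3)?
- 6 x^{3} + 18 x^{2} - 18 x + 6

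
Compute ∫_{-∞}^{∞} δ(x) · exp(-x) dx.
1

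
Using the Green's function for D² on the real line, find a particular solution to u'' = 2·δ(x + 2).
|x + 2|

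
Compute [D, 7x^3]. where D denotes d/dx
21 x^{2}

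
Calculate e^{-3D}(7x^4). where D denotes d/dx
7 x^{4} - 84 x^{3} + 378 x^{2} - 756 x + 567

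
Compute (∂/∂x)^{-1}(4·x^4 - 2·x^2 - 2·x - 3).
\frac{4 x^{5}}{5} - \frac{2 x^{3}}{3} - x^{2} - 3 x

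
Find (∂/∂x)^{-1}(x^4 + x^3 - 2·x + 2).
\frac{x^{5}}{5} + \frac{x^{4}}{4} - x^{2} + 2 x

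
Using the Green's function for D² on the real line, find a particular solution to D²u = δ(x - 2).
\frac{|x - 2|}{2}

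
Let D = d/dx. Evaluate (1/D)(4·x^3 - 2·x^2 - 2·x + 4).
x^{4} - \frac{2 x^{3}}{3} - x^{2} + 4 x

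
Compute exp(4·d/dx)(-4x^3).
- 4 x^{3} - 48 x^{2} - 192 x - 256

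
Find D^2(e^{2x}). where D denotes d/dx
4 e^{2 x}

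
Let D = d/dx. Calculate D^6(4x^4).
0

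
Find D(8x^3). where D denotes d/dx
24 x^{2}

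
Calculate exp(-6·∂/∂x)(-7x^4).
- 7 x^{4} + 168 x^{3} - 1512 x^{2} + 6048 x - 9072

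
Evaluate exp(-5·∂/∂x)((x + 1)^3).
x^{3} - 12 x^{2} + 48 x - 64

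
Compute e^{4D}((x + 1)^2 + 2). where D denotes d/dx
x^{2} + 10 x + 27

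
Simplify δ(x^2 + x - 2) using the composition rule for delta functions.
\frac{\delta(x - 1) + \delta(x + 2)}{3}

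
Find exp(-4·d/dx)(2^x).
2^{x - 4}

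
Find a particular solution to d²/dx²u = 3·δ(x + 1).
\frac{3|x + 1|}{2}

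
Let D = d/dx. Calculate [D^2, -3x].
-6D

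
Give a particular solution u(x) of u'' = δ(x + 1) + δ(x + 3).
\frac{|x + 1|}{2} + \frac{|x + 3|}{2}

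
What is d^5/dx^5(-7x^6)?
- 5040 x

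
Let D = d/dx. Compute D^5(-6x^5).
-720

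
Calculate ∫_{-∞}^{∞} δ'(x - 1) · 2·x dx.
-2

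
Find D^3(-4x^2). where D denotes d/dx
0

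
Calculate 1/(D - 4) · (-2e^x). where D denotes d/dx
\frac{2 e^{x}}{3}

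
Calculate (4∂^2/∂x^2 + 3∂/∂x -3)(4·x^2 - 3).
- 12 x^{2} + 24 x + 41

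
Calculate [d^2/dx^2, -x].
-2\frac{d}{dx}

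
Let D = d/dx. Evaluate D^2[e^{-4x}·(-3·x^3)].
6 x \left(- 8 x^{2} + 12 x - 3\right) e^{- 4 x}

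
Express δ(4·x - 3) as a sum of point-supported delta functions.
\frac{\delta(x - 3/4)}{4}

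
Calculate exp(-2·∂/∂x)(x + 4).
x + 2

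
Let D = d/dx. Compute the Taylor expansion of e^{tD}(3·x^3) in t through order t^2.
3 x \left(3 t^{2} + 3 t x + x^{2}\right)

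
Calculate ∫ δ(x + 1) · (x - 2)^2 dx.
9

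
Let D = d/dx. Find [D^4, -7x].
-28D^{3}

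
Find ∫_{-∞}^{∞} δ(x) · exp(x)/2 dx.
\frac{1}{2}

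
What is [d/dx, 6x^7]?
42 x^{6}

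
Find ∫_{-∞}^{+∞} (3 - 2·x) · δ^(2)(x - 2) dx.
0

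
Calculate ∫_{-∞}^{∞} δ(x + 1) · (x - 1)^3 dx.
-8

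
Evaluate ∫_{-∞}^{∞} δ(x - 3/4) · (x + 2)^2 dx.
\frac{121}{16}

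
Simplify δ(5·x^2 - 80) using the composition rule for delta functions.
\frac{\delta(x - 4) + \delta(x + 4)}{40}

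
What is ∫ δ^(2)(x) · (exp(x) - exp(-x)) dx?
0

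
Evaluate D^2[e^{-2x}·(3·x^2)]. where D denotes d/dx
6 \left(2 x^{2} - 4 x + 1\right) e^{- 2 x}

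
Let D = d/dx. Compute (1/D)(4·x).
2 x^{2}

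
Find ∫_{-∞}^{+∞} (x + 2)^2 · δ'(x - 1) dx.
-6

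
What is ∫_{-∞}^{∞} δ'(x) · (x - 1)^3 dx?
-3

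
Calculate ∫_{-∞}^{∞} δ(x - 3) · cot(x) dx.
\cot{\left(3 \right)}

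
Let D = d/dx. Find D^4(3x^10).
15120 x^{6}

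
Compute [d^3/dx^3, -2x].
-6\frac{d^{2}}{dx^{2}}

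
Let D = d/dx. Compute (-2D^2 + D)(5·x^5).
25 x^{3} \left(x - 8\right)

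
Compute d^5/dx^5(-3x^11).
- 166320 x^{6}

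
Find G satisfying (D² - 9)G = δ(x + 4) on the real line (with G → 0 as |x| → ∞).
-\frac{e^{-3|x + 4|}}{6}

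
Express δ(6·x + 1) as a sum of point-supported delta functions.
\frac{\delta(x + 1/6)}{6}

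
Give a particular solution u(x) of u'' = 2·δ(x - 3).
|x - 3|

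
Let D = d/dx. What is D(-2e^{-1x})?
2 e^{- x}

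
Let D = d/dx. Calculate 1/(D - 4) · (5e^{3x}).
- 5 e^{3 x}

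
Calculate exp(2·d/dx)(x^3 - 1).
x^{3} + 6 x^{2} + 12 x + 7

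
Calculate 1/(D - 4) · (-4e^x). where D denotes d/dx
\frac{4 e^{x}}{3}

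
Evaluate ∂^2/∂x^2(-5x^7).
- 210 x^{5}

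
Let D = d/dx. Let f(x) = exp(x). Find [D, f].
e^{x}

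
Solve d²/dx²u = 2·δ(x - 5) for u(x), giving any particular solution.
|x - 5|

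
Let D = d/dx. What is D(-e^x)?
- e^{x}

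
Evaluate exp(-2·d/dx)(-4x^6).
- 4 x^{6} + 48 x^{5} - 240 x^{4} + 640 x^{3} - 960 x^{2} + 768 x - 256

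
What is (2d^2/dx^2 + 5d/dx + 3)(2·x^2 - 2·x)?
6 x^{2} + 14 x - 2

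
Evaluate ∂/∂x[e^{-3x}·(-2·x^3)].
6 x^{2} \left(x - 1\right) e^{- 3 x}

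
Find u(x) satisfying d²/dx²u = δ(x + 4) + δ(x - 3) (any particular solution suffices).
\frac{|x + 4|}{2} + \frac{|x - 3|}{2}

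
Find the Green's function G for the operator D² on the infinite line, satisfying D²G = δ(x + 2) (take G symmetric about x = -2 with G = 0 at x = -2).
\frac{|x + 2|}{2}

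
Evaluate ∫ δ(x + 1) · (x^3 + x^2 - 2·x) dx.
2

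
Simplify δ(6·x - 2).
\frac{\delta(x - 1/3)}{6}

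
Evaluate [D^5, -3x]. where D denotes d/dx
-15D^{4}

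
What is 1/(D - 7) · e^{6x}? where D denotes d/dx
- e^{6 x}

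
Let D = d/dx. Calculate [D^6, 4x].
24D^{5}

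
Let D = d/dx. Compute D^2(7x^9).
504 x^{7}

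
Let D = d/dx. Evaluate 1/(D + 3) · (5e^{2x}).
e^{2 x}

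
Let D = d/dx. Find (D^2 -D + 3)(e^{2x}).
5 e^{2 x}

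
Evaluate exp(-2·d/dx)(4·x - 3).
4 x - 11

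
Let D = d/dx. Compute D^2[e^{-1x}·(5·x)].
5 \left(x - 2\right) e^{- x}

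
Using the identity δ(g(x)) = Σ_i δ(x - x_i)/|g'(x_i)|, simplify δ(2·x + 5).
\frac{\delta(x + 5/2)}{2}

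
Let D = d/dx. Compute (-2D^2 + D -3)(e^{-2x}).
- 13 e^{- 2 x}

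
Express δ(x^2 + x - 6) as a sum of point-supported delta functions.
\frac{\delta(x + 3) + \delta(x - 2)}{5}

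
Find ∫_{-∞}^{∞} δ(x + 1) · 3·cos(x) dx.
3 \cos{\left(1 \right)}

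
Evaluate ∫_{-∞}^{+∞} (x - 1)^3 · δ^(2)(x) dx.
-6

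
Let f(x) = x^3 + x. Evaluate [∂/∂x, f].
3 x^{2} + 1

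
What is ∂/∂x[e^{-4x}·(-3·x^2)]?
6 x \left(2 x - 1\right) e^{- 4 x}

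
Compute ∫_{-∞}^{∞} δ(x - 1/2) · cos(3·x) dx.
\cos{\left(\frac{3}{2} \right)}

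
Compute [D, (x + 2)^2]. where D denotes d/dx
2 x + 4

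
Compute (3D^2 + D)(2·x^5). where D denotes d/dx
10 x^{3} \left(x + 12\right)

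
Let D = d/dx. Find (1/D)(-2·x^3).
- \frac{x^{4}}{2}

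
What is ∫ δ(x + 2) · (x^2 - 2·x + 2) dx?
10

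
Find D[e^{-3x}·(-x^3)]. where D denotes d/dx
3 x^{2} \left(x - 1\right) e^{- 3 x}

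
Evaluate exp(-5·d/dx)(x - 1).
x - 6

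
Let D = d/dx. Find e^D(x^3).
x^{3} + 3 x^{2} + 3 x + 1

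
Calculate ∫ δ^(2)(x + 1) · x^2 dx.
2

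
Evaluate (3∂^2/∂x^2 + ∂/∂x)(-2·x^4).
8 x^{2} \left(- x - 9\right)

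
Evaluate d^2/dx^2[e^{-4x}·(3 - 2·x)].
32 \left(2 - x\right) e^{- 4 x}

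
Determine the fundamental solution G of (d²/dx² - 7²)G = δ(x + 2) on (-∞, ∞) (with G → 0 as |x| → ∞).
-\frac{e^{-7|x + 2|}}{14}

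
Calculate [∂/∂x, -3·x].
-3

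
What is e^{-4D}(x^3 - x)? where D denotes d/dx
x^{3} - 12 x^{2} + 47 x - 60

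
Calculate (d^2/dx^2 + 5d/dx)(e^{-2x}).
- 6 e^{- 2 x}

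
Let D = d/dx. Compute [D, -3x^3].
- 9 x^{2}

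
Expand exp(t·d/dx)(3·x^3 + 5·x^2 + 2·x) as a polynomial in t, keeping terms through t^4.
3 t^{3} + t^{2} \left(9 x + 5\right) + t \left(9 x^{2} + 10 x + 2\right) + 3 x^{3} + 5 x^{2} + 2 x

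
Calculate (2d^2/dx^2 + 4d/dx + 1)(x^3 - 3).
x^{3} + 12 x^{2} + 12 x - 3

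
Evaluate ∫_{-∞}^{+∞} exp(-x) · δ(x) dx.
1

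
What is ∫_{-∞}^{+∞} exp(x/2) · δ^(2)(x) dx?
\frac{1}{4}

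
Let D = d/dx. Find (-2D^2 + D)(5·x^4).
20 x^{2} \left(x - 6\right)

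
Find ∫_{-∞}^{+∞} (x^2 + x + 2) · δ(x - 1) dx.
4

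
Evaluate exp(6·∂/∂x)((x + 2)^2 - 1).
x^{2} + 16 x + 63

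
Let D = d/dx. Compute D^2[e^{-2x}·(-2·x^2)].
4 \left(- 2 x^{2} + 4 x - 1\right) e^{- 2 x}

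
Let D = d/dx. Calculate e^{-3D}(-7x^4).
- 7 x^{4} + 84 x^{3} - 378 x^{2} + 756 x - 567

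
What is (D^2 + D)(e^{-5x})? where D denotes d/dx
20 e^{- 5 x}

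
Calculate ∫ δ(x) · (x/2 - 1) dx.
-1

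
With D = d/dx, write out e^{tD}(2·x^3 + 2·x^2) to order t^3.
2 t^{3} + 2 t^{2} \left(3 x + 1\right) + 2 t x \left(3 x + 2\right) + 2 x^{3} + 2 x^{2}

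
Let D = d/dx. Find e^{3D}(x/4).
\frac{x}{4} + \frac{3}{4}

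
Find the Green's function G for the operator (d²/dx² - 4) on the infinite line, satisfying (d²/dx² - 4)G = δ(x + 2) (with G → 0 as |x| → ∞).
-\frac{e^{-2|x + 2|}}{4}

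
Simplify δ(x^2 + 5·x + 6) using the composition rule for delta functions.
\frac{\delta(x + 2) + \delta(x + 3)}{1}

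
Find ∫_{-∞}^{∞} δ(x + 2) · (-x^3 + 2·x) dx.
4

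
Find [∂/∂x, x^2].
2 x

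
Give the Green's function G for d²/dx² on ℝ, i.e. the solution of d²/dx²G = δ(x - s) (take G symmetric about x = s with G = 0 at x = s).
\frac{|x - s|}{2}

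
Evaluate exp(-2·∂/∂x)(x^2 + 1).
x^{2} - 4 x + 5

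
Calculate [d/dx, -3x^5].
- 15 x^{4}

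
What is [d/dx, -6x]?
-6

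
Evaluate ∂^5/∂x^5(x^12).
95040 x^{7}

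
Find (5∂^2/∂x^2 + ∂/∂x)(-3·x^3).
9 x \left(- x - 10\right)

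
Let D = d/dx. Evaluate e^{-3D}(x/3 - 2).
\frac{x}{3} - 3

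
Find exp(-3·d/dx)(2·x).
2 x - 6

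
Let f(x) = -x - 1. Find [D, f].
-1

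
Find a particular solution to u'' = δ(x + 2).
\frac{|x + 2|}{2}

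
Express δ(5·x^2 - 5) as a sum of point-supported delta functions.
\frac{\delta(x - 1) + \delta(x + 1)}{10}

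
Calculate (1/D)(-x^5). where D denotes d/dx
- \frac{x^{6}}{6}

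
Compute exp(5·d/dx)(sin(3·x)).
\sin{\left(3 x + 15 \right)}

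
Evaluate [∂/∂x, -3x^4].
- 12 x^{3}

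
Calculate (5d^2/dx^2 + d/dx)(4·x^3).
12 x \left(x + 10\right)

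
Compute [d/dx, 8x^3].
24 x^{2}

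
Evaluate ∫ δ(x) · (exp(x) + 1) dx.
2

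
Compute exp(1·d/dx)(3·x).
3 x + 3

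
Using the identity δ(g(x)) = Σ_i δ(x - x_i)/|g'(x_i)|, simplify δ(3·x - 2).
\frac{\delta(x - 2/3)}{3}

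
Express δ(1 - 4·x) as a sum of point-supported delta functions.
\frac{\delta(x - 1/4)}{4}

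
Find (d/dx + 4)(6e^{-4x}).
0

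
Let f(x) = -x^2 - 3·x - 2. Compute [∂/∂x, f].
- 2 x - 3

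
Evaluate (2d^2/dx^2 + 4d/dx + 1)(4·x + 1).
4 x + 17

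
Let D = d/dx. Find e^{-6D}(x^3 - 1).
x^{3} - 18 x^{2} + 108 x - 217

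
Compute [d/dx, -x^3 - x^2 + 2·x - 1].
- 3 x^{2} - 2 x + 2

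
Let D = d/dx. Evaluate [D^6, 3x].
18D^{5}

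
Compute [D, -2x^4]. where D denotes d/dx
- 8 x^{3}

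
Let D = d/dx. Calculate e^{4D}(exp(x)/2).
\frac{e^{x + 4}}{2}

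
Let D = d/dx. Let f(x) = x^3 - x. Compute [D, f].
3 x^{2} - 1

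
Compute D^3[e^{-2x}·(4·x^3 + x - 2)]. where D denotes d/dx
4 \left(- 8 x^{3} + 36 x^{2} - 38 x + 13\right) e^{- 2 x}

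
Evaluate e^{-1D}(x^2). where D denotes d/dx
x^{2} - 2 x + 1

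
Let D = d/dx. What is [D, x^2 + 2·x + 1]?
2 x + 2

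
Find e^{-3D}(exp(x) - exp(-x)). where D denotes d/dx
- e^{3 - x} + e^{x - 3}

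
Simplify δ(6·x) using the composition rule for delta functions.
\frac{\delta(x)}{6}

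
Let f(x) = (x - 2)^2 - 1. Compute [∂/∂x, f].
2 x - 4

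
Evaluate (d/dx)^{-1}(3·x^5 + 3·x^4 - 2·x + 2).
\frac{x^{6}}{2} + \frac{3 x^{5}}{5} - x^{2} + 2 x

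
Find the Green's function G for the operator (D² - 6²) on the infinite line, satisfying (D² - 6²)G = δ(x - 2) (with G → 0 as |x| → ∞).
-\frac{e^{-6|x - 2|}}{12}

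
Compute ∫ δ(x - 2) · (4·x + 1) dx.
9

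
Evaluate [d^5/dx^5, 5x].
25\frac{d^{4}}{dx^{4}}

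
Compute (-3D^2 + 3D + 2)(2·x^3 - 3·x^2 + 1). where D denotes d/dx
4 x^{3} + 12 x^{2} - 54 x + 20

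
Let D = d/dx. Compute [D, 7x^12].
84 x^{11}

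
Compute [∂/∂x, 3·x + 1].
3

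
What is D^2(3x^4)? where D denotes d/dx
36 x^{2}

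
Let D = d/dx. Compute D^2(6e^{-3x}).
54 e^{- 3 x}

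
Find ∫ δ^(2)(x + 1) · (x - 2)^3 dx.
-18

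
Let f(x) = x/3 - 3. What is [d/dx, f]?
\frac{1}{3}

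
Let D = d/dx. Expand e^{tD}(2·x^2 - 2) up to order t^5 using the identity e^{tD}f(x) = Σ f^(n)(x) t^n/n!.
2 t^{2} + 4 t x + 2 x^{2} - 2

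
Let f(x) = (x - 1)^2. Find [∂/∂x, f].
2 x - 2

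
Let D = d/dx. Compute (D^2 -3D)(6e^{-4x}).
168 e^{- 4 x}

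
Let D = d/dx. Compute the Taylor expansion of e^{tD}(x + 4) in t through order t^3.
t + x + 4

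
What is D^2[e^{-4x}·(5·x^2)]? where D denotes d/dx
10 \left(8 x^{2} - 8 x + 1\right) e^{- 4 x}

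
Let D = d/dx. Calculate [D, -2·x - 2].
-2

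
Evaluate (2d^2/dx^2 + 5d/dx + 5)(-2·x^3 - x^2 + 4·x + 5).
- 10 x^{3} - 35 x^{2} - 14 x + 41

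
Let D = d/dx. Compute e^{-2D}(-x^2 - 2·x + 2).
- x^{2} + 2 x + 2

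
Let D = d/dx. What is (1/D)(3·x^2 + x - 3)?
x^{3} + \frac{x^{2}}{2} - 3 x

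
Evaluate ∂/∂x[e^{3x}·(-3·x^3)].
9 x^{2} \left(- x - 1\right) e^{3 x}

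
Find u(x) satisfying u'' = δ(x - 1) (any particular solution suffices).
\frac{|x - 1|}{2}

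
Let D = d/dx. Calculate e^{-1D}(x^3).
x^{3} - 3 x^{2} + 3 x - 1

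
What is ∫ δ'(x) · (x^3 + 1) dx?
0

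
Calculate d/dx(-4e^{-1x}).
4 e^{- x}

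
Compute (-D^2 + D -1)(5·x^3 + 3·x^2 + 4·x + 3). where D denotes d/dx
- 5 x^{3} + 12 x^{2} - 28 x - 5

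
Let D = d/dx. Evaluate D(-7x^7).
- 49 x^{6}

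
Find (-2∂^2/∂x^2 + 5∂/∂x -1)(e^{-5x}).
- 76 e^{- 5 x}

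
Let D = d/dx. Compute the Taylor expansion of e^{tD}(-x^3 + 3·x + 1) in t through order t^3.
- t^{3} - 3 t^{2} x - 3 t \left(x^{2} - 1\right) - x^{3} + 3 x + 1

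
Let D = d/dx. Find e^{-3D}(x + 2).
x - 1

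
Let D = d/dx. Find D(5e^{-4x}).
- 20 e^{- 4 x}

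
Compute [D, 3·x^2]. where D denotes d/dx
6 x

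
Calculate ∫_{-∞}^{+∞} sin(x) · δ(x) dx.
0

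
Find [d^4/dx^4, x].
4\frac{d^{3}}{dx^{3}}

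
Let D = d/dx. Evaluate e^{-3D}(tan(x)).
\tan{\left(x - 3 \right)}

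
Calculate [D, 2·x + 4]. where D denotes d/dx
2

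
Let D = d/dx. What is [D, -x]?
-1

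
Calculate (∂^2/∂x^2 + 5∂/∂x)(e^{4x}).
36 e^{4 x}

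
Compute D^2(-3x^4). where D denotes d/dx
- 36 x^{2}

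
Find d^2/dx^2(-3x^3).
- 18 x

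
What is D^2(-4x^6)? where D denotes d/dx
- 120 x^{4}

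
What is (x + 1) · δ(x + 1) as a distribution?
0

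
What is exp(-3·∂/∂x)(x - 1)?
x - 4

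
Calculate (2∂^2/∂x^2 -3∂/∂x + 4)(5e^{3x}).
65 e^{3 x}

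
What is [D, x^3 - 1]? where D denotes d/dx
3 x^{2}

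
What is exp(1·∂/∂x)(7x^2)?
7 x^{2} + 14 x + 7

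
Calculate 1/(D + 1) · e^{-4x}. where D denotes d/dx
- \frac{e^{- 4 x}}{3}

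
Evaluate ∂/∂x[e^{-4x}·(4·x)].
4 \left(1 - 4 x\right) e^{- 4 x}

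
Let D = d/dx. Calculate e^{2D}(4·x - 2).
4 x + 6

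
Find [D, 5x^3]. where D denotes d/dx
15 x^{2}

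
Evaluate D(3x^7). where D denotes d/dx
21 x^{6}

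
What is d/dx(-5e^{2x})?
- 10 e^{2 x}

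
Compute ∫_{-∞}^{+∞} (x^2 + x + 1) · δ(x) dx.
1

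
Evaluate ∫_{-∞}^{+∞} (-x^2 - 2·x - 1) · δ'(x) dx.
2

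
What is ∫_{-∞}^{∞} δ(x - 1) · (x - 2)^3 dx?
-1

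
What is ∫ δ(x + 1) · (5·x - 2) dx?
-7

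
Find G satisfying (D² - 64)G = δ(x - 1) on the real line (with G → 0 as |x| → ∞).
-\frac{e^{-8|x - 1|}}{16}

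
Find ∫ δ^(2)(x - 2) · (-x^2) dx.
-2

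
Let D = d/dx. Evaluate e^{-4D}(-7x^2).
- 7 x^{2} + 56 x - 112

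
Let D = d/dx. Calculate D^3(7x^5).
420 x^{2}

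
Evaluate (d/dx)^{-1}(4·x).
2 x^{2}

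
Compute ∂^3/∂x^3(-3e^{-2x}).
24 e^{- 2 x}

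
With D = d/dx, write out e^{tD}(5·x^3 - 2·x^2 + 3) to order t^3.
5 t^{3} + t^{2} \left(15 x - 2\right) + t x \left(15 x - 4\right) + 5 x^{3} - 2 x^{2} + 3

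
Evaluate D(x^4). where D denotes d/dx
4 x^{3}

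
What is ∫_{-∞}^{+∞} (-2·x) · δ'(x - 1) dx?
2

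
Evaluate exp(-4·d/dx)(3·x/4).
\frac{3 x}{4} - 3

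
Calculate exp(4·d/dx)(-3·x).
- 3 x - 12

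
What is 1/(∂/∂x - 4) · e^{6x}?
\frac{e^{6 x}}{2}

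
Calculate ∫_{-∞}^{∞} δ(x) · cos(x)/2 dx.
\frac{1}{2}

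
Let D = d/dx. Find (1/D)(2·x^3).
\frac{x^{4}}{2}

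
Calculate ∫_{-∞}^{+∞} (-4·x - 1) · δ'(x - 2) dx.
4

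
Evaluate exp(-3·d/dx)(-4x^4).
- 4 x^{4} + 48 x^{3} - 216 x^{2} + 432 x - 324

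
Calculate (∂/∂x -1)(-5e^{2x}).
- 5 e^{2 x}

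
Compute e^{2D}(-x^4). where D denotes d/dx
- x^{4} - 8 x^{3} - 24 x^{2} - 32 x - 16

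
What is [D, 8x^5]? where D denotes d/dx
40 x^{4}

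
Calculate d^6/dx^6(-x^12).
- 665280 x^{6}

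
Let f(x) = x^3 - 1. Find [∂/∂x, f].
3 x^{2}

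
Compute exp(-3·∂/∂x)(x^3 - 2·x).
x^{3} - 9 x^{2} + 25 x - 21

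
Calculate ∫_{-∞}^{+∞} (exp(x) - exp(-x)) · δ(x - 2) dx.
2 \sinh{\left(2 \right)}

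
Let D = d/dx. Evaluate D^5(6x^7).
15120 x^{2}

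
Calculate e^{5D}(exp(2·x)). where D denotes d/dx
e^{2 x + 10}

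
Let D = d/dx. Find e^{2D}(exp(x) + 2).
e^{x + 2} + 2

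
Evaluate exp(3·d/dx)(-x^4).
- x^{4} - 12 x^{3} - 54 x^{2} - 108 x - 81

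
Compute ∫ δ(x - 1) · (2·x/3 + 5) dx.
\frac{17}{3}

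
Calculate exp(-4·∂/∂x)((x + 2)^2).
x^{2} - 4 x + 4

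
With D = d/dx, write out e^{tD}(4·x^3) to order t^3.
4 t^{3} + 12 t^{2} x + 12 t x^{2} + 4 x^{3}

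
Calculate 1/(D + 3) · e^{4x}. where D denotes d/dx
\frac{e^{4 x}}{7}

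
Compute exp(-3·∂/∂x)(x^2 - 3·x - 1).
x^{2} - 9 x + 17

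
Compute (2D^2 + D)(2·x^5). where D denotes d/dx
10 x^{3} \left(x + 8\right)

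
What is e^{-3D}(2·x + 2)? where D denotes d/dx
2 x - 4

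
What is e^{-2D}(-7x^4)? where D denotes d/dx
- 7 x^{4} + 56 x^{3} - 168 x^{2} + 224 x - 112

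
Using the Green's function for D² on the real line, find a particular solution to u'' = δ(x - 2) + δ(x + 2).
\frac{|x - 2|}{2} + \frac{|x + 2|}{2}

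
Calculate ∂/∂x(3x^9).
27 x^{8}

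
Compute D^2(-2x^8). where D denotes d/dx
- 112 x^{6}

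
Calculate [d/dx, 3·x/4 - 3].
\frac{3}{4}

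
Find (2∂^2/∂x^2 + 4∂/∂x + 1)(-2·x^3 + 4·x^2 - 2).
- 2 x^{3} - 20 x^{2} + 8 x + 14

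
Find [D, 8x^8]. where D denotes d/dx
64 x^{7}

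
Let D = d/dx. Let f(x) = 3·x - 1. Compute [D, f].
3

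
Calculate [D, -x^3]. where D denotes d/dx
- 3 x^{2}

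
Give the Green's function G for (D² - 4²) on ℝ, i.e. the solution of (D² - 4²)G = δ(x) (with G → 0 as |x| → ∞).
-\frac{e^{-4|x|}}{8}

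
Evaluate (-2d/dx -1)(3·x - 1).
- 3 x - 5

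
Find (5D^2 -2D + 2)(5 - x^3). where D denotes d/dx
- 2 x^{3} + 6 x^{2} - 30 x + 10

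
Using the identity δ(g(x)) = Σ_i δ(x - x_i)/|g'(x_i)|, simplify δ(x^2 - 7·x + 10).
\frac{\delta(x - 5) + \delta(x - 2)}{3}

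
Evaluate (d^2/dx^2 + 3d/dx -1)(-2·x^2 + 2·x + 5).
2 x^{2} - 14 x - 3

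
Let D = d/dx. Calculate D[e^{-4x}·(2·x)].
2 \left(1 - 4 x\right) e^{- 4 x}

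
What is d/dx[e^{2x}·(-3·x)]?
\left(- 6 x - 3\right) e^{2 x}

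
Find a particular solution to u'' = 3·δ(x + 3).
\frac{3|x + 3|}{2}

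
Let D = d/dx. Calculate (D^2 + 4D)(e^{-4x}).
0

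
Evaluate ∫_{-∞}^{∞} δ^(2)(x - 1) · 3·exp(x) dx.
3 e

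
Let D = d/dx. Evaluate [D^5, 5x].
25D^{4}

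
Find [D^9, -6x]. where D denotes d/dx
-54D^{8}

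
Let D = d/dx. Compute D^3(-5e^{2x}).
- 40 e^{2 x}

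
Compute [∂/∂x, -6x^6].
- 36 x^{5}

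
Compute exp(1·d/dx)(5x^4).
5 x^{4} + 20 x^{3} + 30 x^{2} + 20 x + 5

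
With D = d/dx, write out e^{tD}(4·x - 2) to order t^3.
4 t + 4 x - 2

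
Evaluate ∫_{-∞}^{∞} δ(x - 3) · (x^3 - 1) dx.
26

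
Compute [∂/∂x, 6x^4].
24 x^{3}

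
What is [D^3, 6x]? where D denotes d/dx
18D^{2}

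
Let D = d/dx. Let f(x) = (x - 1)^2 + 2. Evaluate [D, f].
2 x - 2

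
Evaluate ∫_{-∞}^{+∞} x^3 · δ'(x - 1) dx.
-3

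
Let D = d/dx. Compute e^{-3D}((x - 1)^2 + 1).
x^{2} - 8 x + 17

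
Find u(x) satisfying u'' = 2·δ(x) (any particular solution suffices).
|x|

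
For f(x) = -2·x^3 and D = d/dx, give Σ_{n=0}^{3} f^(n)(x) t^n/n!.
- 2 t^{3} - 6 t^{2} x - 6 t x^{2} - 2 x^{3}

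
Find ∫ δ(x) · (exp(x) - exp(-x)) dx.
0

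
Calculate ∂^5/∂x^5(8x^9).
120960 x^{4}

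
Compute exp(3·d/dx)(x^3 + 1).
x^{3} + 9 x^{2} + 27 x + 28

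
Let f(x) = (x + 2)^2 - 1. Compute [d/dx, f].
2 x + 4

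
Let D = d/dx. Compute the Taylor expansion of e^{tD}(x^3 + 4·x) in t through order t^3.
t^{3} + 3 t^{2} x + t \left(3 x^{2} + 4\right) + x^{3} + 4 x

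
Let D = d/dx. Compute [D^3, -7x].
-21D^{2}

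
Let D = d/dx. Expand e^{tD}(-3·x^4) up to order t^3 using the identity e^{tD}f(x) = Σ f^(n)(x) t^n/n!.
3 x \left(- 4 t^{3} - 6 t^{2} x - 4 t x^{2} - x^{3}\right)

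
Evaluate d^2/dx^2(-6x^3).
- 36 x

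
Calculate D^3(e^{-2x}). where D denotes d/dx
- 8 e^{- 2 x}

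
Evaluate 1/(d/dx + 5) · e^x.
\frac{e^{x}}{6}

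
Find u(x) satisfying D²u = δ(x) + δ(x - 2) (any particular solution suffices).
\frac{|x|}{2} + \frac{|x - 2|}{2}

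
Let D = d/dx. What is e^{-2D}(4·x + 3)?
4 x - 5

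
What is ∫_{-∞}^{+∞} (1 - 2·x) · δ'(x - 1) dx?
2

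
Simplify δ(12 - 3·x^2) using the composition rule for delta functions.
\frac{\delta(x - 2) + \delta(x + 2)}{12}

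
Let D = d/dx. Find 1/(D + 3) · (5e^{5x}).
\frac{5 e^{5 x}}{8}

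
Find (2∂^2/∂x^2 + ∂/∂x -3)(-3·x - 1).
9 x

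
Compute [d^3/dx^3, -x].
-3\frac{d^{2}}{dx^{2}}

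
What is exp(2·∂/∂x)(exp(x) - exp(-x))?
2 \sinh{\left(x + 2 \right)}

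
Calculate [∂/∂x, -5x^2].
- 10 x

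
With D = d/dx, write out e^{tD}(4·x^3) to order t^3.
4 t^{3} + 12 t^{2} x + 12 t x^{2} + 4 x^{3}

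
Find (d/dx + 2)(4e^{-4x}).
- 8 e^{- 4 x}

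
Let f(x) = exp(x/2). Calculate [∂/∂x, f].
\frac{e^{\frac{x}{2}}}{2}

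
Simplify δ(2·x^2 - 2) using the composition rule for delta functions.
\frac{\delta(x - 1) + \delta(x + 1)}{4}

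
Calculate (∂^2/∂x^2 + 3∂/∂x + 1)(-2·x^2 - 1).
- 2 x^{2} - 12 x - 5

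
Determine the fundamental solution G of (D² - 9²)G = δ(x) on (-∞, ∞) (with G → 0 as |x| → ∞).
-\frac{e^{-9|x|}}{18}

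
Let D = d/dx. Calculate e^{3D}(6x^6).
6 x^{6} + 108 x^{5} + 810 x^{4} + 3240 x^{3} + 7290 x^{2} + 8748 x + 4374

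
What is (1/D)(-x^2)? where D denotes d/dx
- \frac{x^{3}}{3}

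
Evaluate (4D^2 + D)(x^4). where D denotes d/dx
4 x^{2} \left(x + 12\right)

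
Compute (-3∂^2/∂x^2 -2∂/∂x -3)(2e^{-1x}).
- 8 e^{- x}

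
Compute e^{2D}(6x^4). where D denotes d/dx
6 x^{4} + 48 x^{3} + 144 x^{2} + 192 x + 96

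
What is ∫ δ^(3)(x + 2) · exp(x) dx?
- \frac{1}{e^{2}}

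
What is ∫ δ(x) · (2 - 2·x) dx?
2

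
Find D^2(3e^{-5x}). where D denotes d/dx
75 e^{- 5 x}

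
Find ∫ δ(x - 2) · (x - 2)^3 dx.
0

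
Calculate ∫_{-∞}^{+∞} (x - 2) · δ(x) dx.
-2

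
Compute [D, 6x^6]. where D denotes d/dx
36 x^{5}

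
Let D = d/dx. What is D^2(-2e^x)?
- 2 e^{x}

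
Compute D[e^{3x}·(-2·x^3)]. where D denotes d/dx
6 x^{2} \left(- x - 1\right) e^{3 x}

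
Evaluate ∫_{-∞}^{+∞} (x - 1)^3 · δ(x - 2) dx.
1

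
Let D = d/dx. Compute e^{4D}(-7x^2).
- 7 x^{2} - 56 x - 112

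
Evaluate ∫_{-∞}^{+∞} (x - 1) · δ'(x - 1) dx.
-1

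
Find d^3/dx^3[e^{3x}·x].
27 \left(x + 1\right) e^{3 x}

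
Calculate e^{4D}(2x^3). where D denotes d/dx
2 x^{3} + 24 x^{2} + 96 x + 128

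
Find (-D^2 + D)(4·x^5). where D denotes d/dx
20 x^{3} \left(x - 4\right)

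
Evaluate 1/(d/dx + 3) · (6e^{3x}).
e^{3 x}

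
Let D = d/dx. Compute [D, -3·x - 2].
-3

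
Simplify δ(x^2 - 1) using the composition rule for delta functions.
\frac{\delta(x - 1) + \delta(x + 1)}{2}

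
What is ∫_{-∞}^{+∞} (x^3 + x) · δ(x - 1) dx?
2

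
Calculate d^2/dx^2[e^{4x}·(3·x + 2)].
\left(48 x + 56\right) e^{4 x}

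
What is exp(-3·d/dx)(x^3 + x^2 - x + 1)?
x^{3} - 8 x^{2} + 20 x - 14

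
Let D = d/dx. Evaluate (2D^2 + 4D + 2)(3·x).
6 x + 12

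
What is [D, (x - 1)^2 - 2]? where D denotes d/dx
2 x - 2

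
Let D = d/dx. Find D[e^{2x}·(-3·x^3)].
x^{2} \left(- 6 x - 9\right) e^{2 x}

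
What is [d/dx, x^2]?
2 x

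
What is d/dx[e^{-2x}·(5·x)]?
5 \left(1 - 2 x\right) e^{- 2 x}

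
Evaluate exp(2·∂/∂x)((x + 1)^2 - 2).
x^{2} + 6 x + 7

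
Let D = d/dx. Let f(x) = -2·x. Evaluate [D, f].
-2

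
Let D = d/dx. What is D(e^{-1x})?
- e^{- x}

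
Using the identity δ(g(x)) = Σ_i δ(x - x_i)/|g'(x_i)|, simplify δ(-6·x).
\frac{\delta(x)}{6}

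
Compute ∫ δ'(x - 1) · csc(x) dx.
\cot{\left(1 \right)} \csc{\left(1 \right)}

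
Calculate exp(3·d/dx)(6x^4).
6 x^{4} + 72 x^{3} + 324 x^{2} + 648 x + 486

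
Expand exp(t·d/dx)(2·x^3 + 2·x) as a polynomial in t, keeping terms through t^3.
2 t^{3} + 6 t^{2} x + 2 t \left(3 x^{2} + 1\right) + 2 x^{3} + 2 x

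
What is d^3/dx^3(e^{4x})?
64 e^{4 x}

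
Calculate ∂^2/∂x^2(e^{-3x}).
9 e^{- 3 x}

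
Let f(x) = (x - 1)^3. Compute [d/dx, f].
3 \left(x - 1\right)^{2}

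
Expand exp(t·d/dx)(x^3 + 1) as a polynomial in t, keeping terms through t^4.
t^{3} + 3 t^{2} x + 3 t x^{2} + x^{3} + 1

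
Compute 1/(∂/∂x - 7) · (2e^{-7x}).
- \frac{e^{- 7 x}}{7}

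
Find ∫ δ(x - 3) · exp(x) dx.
e^{3}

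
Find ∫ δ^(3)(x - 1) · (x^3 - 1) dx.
-6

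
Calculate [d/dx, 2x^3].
6 x^{2}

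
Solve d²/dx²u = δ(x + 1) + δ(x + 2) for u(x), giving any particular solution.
\frac{|x + 1|}{2} + \frac{|x + 2|}{2}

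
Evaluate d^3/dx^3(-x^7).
- 210 x^{4}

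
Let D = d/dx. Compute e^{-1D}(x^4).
x^{4} - 4 x^{3} + 6 x^{2} - 4 x + 1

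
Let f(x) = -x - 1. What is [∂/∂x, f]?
-1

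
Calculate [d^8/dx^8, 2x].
16\frac{d^{7}}{dx^{7}}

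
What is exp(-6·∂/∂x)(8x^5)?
8 x^{5} - 240 x^{4} + 2880 x^{3} - 17280 x^{2} + 51840 x - 62208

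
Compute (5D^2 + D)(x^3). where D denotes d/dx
3 x \left(x + 10\right)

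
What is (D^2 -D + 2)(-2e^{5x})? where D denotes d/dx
- 44 e^{5 x}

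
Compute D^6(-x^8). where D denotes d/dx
- 20160 x^{2}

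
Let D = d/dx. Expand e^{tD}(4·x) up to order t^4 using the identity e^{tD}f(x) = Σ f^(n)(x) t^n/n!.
4 t + 4 x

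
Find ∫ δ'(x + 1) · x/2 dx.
- \frac{1}{2}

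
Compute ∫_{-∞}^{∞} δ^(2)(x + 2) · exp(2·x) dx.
\frac{4}{e^{4}}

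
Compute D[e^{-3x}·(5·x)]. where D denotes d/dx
5 \left(1 - 3 x\right) e^{- 3 x}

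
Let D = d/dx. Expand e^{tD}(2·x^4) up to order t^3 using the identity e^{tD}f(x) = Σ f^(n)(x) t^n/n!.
2 x \left(4 t^{3} + 6 t^{2} x + 4 t x^{2} + x^{3}\right)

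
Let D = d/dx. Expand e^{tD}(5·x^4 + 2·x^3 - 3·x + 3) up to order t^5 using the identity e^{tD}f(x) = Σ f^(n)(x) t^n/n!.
5 t^{4} + t^{3} \left(20 x + 2\right) + 6 t^{2} x \left(5 x + 1\right) + t \left(20 x^{3} + 6 x^{2} - 3\right) + 5 x^{4} + 2 x^{3} - 3 x + 3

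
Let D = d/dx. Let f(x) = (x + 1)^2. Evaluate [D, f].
2 x + 2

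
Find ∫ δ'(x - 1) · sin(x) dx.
- \cos{\left(1 \right)}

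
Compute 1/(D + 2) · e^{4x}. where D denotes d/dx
\frac{e^{4 x}}{6}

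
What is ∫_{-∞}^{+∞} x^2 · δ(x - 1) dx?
1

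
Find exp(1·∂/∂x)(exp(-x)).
e^{- x - 1}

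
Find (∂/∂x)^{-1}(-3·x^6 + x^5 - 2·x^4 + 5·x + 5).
- \frac{3 x^{7}}{7} + \frac{x^{6}}{6} - \frac{2 x^{5}}{5} + \frac{5 x^{2}}{2} + 5 x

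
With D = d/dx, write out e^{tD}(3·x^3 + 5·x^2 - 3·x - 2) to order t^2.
t^{2} \left(9 x + 5\right) + t \left(9 x^{2} + 10 x - 3\right) + 3 x^{3} + 5 x^{2} - 3 x - 2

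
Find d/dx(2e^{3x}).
6 e^{3 x}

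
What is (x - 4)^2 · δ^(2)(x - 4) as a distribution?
2\delta(x - 4)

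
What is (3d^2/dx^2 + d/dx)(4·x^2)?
8 x + 24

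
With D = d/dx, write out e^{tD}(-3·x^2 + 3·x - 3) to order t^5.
- 3 t^{2} - 3 t \left(2 x - 1\right) - 3 x^{2} + 3 x - 3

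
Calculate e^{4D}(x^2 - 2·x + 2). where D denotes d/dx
x^{2} + 6 x + 10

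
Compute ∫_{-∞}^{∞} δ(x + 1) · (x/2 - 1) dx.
- \frac{3}{2}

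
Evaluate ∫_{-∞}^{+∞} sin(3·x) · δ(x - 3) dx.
\sin{\left(9 \right)}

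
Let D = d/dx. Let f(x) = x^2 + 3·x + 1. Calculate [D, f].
2 x + 3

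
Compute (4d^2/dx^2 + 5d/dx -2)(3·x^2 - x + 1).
- 6 x^{2} + 32 x + 17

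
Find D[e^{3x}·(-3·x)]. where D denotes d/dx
\left(- 9 x - 3\right) e^{3 x}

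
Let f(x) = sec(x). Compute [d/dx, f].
\tan{\left(x \right)} \sec{\left(x \right)}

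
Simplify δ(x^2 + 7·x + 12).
\frac{\delta(x + 4) + \delta(x + 3)}{1}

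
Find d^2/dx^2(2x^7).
84 x^{5}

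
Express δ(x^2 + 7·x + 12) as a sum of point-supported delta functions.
\frac{\delta(x + 4) + \delta(x + 3)}{1}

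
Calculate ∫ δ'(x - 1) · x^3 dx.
-3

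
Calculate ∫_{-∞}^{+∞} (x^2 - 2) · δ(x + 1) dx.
-1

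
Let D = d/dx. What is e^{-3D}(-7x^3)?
- 7 x^{3} + 63 x^{2} - 189 x + 189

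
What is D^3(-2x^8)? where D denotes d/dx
- 672 x^{5}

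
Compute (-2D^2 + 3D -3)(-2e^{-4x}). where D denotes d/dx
94 e^{- 4 x}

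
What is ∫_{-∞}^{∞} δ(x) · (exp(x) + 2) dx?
3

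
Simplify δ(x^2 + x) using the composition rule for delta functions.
\frac{\delta(x + 1) + \delta(x)}{1}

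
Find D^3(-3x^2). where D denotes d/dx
0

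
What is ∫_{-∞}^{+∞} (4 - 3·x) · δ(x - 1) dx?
1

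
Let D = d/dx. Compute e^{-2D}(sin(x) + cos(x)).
\sqrt{2} \cos{\left(- x + \frac{\pi}{4} + 2 \right)}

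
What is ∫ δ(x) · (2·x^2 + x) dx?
0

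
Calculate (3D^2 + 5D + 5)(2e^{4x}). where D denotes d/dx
146 e^{4 x}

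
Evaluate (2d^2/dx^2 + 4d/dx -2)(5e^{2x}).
70 e^{2 x}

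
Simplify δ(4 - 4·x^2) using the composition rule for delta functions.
\frac{\delta(x - 1) + \delta(x + 1)}{8}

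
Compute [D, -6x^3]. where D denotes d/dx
- 18 x^{2}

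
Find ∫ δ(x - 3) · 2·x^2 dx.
18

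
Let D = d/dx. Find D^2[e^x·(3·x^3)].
3 x \left(x^{2} + 6 x + 6\right) e^{x}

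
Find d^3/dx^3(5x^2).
0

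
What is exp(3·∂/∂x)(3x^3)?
3 x^{3} + 27 x^{2} + 81 x + 81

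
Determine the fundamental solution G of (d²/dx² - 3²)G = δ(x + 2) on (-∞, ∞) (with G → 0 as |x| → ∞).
-\frac{e^{-3|x + 2|}}{6}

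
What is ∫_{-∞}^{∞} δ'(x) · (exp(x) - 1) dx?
-1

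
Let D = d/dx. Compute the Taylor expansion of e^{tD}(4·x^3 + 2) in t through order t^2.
12 t^{2} x + 12 t x^{2} + 4 x^{3} + 2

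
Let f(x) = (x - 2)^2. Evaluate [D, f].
2 x - 4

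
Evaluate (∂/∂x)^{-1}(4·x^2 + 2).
\frac{4 x^{3}}{3} + 2 x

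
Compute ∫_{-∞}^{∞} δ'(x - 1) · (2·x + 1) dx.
-2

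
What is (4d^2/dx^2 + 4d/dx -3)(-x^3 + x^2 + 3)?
3 x^{3} - 15 x^{2} - 16 x - 1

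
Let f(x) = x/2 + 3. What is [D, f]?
\frac{1}{2}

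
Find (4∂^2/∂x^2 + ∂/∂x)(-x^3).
3 x \left(- x - 8\right)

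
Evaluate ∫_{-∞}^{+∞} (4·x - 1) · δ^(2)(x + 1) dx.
0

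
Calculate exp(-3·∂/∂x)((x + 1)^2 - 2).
x^{2} - 4 x + 2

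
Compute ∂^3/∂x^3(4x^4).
96 x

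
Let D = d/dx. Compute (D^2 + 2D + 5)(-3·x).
- 15 x - 6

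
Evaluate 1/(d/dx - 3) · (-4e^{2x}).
4 e^{2 x}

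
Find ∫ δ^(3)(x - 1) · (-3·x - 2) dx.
0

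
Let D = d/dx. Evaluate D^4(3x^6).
1080 x^{2}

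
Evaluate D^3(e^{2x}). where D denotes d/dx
8 e^{2 x}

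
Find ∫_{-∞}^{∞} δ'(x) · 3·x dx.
-3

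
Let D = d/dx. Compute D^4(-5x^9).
- 15120 x^{5}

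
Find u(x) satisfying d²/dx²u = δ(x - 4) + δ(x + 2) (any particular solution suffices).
\frac{|x - 4|}{2} + \frac{|x + 2|}{2}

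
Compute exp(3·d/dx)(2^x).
2^{x + 3}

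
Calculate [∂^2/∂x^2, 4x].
8\frac{d}{dx}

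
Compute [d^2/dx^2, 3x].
6\frac{d}{dx}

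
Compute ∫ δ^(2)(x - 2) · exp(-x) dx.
e^{-2}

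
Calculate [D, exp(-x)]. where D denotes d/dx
- e^{- x}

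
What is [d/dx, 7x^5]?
35 x^{4}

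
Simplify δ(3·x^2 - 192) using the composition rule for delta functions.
\frac{\delta(x - 8) + \delta(x + 8)}{48}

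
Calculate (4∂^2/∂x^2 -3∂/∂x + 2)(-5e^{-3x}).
- 235 e^{- 3 x}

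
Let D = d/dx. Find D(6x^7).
42 x^{6}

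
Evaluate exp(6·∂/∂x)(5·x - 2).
5 x + 28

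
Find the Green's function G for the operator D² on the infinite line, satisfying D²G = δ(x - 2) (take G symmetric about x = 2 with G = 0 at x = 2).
\frac{|x - 2|}{2}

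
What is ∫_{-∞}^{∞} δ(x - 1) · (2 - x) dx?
1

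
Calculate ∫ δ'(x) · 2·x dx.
-2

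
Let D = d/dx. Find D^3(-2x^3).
-12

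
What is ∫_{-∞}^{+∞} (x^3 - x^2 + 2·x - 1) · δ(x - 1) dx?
1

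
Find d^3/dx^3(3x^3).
18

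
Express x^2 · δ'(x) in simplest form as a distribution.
0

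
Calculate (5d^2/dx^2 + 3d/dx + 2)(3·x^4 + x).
6 x^{4} + 36 x^{3} + 180 x^{2} + 2 x + 3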